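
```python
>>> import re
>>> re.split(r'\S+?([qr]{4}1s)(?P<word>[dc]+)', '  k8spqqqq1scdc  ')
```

Pattern: one or more of a non-whitespace character (lazy); then exactly 4 of one of [qr], then the literal '1s' (captured); then one or more of one of [dc] (captured as 'word').
Matches to split on: at [2:15] → 'k8spqqqq1scdc'.
With a capturing group present, the delimiter's captured portion is kept in the result list.

['  ', 'qqqq1s', 'cdc', '  ']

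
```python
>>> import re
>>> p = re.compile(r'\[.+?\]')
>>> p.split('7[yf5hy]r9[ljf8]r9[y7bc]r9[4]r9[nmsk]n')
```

['7', 'r9', 'r9', 'r9', 'r9', 'n']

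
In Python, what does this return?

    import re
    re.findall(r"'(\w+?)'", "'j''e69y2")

Walking the string: at [0:3] match "'j'", group 1 = 'j'.
One capturing group, so `findall` returns just the captured substring from the one match — 1 in all.

['j']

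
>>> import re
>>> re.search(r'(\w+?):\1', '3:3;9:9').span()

`\1` is not a pattern — it's the concrete string captured by group 1, re-applied verbatim.
`re.search` scans for the first position where the pattern succeeds.
The match spans [0:3] → '3:3'.
Captured: group 1 = '3'.

(0, 3)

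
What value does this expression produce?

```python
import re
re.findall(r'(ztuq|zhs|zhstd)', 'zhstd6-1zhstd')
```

Alternation isn't longest-match — the leftmost alternative that fits at this position is chosen.
Matches: at [0:3] match 'zhs', group 1 = 'zhs'; at [8:11] match 'zhs', group 1 = 'zhs'.
`findall` collects group 1 from each match (2 total).

['zhs', 'zhs']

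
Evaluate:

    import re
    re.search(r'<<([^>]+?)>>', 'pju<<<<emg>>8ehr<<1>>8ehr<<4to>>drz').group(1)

`re.search` tries every starting position until one works.
The match spans [3:12] → '<<<<emg>>'.
Captured: group 1 = '<<emg'.

'<<emg'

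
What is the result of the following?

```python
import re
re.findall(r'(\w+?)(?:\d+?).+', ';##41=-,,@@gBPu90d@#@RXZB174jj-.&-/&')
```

['4']

Pattern: one or more of a word character (lazy) (captured); then one or more of a digit (lazy) (non-capturing group); then one or more of any character.
Walking the string: at [3:36] match '41=-,,@@gBPu90d@#@RXZB174jj-.&-/&', group 1 = '4'.
With a single group, `findall` returns only what that group captured — 1 item.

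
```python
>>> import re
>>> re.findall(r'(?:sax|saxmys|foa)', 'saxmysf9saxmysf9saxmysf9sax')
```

['sax', 'sax', 'sax', 'sax']

Alternation isn't longest-match — the leftmost alternative that fits at this position is chosen.
Walking the string: at [0:3] → 'sax'; at [8:11] → 'sax'; at [16:19] → 'sax'; at [24:27] → 'sax'.
With no groups in the pattern, `findall` gives back each whole match — 4 here.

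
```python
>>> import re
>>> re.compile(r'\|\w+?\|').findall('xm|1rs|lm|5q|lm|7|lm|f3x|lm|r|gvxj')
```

['|1rs|', '|5q|', '|7|', '|f3x|', '|r|']

Since nothing is captured, `findall` lists the 5 matched substrings directly.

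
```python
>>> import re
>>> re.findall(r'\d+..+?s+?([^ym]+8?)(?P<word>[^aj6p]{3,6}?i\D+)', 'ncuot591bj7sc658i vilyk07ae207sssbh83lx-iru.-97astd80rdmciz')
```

[('c658', 'i vilyk'), ('ssbh83lx-iru.-97astd80r', 'dmciz')]

This matches one or more of a digit; then any character, then one or more of any character (lazy), then one or more of a literal 's' (lazy); then one or more of any character except [ym], then optionally a literal '8' (captured); then 3 to 6 of any character except [aj6p] (lazy), then the literal 'i', then one or more of a non-digit (captured as 'word').
Matches: at [5:23] match '591bj7sc658i vilyk', groups = ('c658', 'i vilyk'); at [23:59] match '07ae207sssbh83lx-iru.-97astd80rdmciz', groups = ('ssbh83lx-iru.-97astd80r', 'dmciz').
Multiple groups make `findall` return tuples — one 2-tuple for each match.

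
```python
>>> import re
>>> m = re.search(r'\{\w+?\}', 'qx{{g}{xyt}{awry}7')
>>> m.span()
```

`search` walks the string left to right and returns the first match it finds.
The match spans [3:6] → '{g}'.

(3, 6)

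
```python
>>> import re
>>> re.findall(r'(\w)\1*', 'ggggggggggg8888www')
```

['g', '8', 'w']

A backreference is literal: `\1` must see the identical characters the first group matched.
Because there's exactly one group, `findall` drops the full match and keeps group 1 from each hit.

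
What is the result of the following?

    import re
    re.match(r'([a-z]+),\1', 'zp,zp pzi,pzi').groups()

The match spans [0:5] → 'zp,zp'.
Captured: group 1 = 'zp'.

('zp',)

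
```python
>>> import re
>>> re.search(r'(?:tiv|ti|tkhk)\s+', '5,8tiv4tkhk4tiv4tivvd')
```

None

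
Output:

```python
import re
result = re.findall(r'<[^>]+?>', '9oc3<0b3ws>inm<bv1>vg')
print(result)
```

['<0b3ws>', '<bv1>']

`findall` yields the raw match text (2 of them) because the pattern has no groups.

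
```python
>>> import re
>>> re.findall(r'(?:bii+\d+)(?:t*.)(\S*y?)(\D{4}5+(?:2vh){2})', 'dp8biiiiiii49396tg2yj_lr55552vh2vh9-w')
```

[('2y', 'j_lr55552vh2vh')]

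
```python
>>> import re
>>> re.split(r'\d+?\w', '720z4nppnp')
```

Pattern: one or more of a digit (lazy); then a word character.
With the lazy modifier that quantifier settles for the fewest repetitions that let the rest of the pattern succeed (the atoms after it are unaffected and can still be greedy).
Matches to split on: at [0:2] → '72'; at [2:4] → '0z'; at [4:6] → '4n'.
The string is cut at each match, leaving 4 pieces.

['', '', '', 'ppnp']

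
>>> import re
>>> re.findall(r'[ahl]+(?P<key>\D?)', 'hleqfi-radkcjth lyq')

['e', 'd', ' ', 'y']

This matches one or more of one of [ahl]; then optionally a non-digit (captured as 'key').
Because there's exactly one group, `findall` drops the full match and keeps group 1 from each hit.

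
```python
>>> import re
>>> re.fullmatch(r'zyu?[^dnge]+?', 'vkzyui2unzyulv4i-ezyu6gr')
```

None

`fullmatch` succeeds only if the pattern covers the string from start to end.
Here the string isn't matched end-to-end, so the call returns None.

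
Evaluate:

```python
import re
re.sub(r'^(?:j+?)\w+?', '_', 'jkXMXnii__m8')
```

'_XMXnii__m8'

Pattern: anchored at the start of the string; then one or more of a literal 'j' (lazy) (non-capturing group); then one or more of a word character (lazy).
A `+?`/`*?`/`{m,n}?` starts at its minimum and grows only as far as needed for what follows to match.
Matches: at [0:2] → 'jk'.
`sub` substitutes '_' at each match site.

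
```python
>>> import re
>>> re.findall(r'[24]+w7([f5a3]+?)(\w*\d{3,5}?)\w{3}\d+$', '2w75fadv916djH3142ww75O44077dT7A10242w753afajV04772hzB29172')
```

[('5', 'fadv916djH3142ww75O44077dT7A10242w753afajV04772')]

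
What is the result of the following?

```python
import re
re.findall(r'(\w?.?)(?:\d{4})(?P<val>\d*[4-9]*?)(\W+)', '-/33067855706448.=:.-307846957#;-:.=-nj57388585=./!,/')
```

This matches optionally a word character, then optionally any character (captured); then exactly 4 of a digit (non-capturing group); then zero or more of a digit, then zero or more of a character in [4-9] (lazy) (captured as 'val'); then one or more of a non-word character (captured).
Matches: at [1:21] match '/33067855706448.=:.-', groups = ('/', '7855706448', '.=:.-'); at [21:37] match '307846957#;-:.=-', groups = ('30', '957', '#;-:.=-'); at [37:53] match 'nj57388585=./!,/', groups = ('nj', '8585', '=./!,/').
`findall` packs the 3 group values into a tuple for every match.

[('/', '7855706448', '.=:.-'), ('30', '957', '#;-:.=-'), ('nj', '8585', '=./!,/')]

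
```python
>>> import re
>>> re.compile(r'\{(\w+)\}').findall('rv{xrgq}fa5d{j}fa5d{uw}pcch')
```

Because there's exactly one group, `findall` drops the full match and keeps group 1 from each hit.

['xrgq', 'j', 'uw']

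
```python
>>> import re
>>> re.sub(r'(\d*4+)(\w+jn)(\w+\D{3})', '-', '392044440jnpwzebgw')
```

'-'

The pattern matches zero or more of a digit, then one or more of the literal '4' (captured); then one or more of a word character, then the literal 'jn' (captured); then one or more of a word character, then exactly 3 of a non-digit (captured).
Matches: at [0:18] → '392044440jnpwzebgw'.
`sub` substitutes '-' at each match site.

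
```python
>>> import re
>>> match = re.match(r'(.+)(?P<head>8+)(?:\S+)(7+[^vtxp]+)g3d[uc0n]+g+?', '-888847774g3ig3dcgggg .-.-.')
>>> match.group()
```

This matches one or more of any character (captured); then one or more of a literal '8' (captured as 'head'); then one or more of a non-whitespace character (non-capturing group); then one or more of a literal '7', then one or more of any character except [vtxp] (captured); then the literal 'g3d', then one or more of one of [uc0n], then one or more of a literal 'g' (lazy).
Because the quantifier is non-greedy, it stops expanding at the earliest point where the rest of the pattern can succeed.
`re.match` won't scan ahead — the pattern has to work from the very first character.
The match spans [0:18] → '-888847774g3ig3dcg'.
Captured: group 1 = '-888', group 2 = '8', group 3 = '74g3i'.

'-888847774g3ig3dcg'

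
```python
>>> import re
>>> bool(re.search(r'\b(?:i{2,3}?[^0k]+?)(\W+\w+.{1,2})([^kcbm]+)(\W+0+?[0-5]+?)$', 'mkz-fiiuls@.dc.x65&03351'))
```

The pattern matches a word boundary (`\b`, zero-width); then 2 to 3 of the literal 'i' (lazy), then one or more of any character except [0k] (lazy) (non-capturing group); then one or more of a non-word character, then one or more of a word character, then 1 to 2 of any character (captured); then one or more of any character except [kcbm] (captured); then one or more of a non-word character, then one or more of the literal '0' (lazy), then one or more of a character in [0-5] (lazy) (captured); then anchored at the end.
Here the pattern never matches, so the call returns None, and `bool(None)` is False.

False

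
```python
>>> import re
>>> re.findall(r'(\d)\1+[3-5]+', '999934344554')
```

['9']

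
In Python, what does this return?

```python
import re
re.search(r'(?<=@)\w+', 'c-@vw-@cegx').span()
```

(3, 5)

Lookahead/lookbehind check context without consuming it, so the matched span excludes the asserted characters.
`search` walks the string left to right and returns the first match it finds.
The match spans [3:5] → 'vw'.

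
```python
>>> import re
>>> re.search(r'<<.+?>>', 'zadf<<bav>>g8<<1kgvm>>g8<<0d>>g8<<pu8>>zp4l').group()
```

'<<bav>>'

`search` walks the string left to right and returns the first match it finds.
The match spans [4:11] → '<<bav>>'.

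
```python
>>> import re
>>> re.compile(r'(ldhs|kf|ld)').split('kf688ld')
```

Matches to split on: at [0:2] → 'kf'; at [5:7] → 'ld'.
The group in the pattern means `split` returns the separators' captures alongside the pieces.

['', 'kf', '688', 'ld', '']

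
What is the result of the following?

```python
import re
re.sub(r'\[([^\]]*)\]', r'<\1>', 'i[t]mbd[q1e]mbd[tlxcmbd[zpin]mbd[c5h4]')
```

'i<t>mbd<q1e>mbd<tlxcmbd[zpin>mbd<c5h4>'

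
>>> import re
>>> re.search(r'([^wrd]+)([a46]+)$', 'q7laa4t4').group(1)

'q7laa4t'

The pattern matches one or more of any character except [wrd] (captured); then one or more of one of [a46] (captured); then anchored at the end.
Unlike `match`, `search` isn't anchored — it looks for the pattern anywhere in the string.
The match spans [0:8] → 'q7laa4t4'.
Captured: group 1 = 'q7laa4t', group 2 = '4'.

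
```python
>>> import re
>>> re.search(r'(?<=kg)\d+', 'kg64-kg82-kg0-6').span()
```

(2, 4)

The positive lookaround only admits positions where the adjacent text matches; those characters stay outside the span.
`re.search` tries every starting position until one works.
The match spans [2:4] → '64'.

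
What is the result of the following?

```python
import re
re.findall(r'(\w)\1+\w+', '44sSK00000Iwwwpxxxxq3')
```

['4']

After group 1 captures some text, `\1` only succeeds where that same text appears again.
Matches: at [0:21] match '44sSK00000Iwwwpxxxxq3', group 1 = '4'.
With a single group, `findall` returns only what that group captured — 1 item.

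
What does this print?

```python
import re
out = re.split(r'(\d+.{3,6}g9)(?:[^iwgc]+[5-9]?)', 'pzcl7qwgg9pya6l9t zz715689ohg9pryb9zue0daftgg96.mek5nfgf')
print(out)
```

['pzcl', '7qwgg9', 'g9pryb9zue', '0daftgg9', 'gf']

This matches one or more of a digit, then 3 to 6 of any character, then the literal 'g9' (captured); then one or more of any character except [iwgc], then optionally a character in [5-9] (non-capturing group).
Matches to split on: at [4:28] → '7qwgg9pya6l9t zz715689oh'; at [38:54] → '0daftgg96.mek5nf'.
The group in the pattern means `split` returns the separators' captures alongside the pieces.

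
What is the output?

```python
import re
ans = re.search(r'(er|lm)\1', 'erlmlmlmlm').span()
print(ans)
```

(2, 6)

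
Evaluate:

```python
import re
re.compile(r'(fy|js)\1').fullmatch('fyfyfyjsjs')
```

`\1` is not a pattern — it's the concrete string captured by group 1, re-applied verbatim.
`fullmatch` succeeds only if the pattern covers the string from start to end.
Here the string isn't matched end-to-end, so the call returns None.

None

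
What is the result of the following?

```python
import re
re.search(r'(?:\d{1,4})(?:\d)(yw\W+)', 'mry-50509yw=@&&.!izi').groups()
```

('yw=@&&.!',)

The match spans [4:17] → '50509yw=@&&.!'.
Captured: group 1 = 'yw=@&&.!'.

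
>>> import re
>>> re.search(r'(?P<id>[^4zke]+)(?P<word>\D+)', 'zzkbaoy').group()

'baoy'

The pattern matches one or more of any character except [4zke] (captured as 'id'); then one or more of a non-digit (captured as 'word').
`re.search` tries every starting position until one works.
The match spans [3:7] → 'baoy'.
Captured: group 1 = 'bao', group 2 = 'y'.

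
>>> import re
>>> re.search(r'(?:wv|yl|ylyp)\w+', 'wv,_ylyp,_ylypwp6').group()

'ylyp'

`re.search` scans for the first position where the pattern succeeds.
The match spans [4:8] → 'ylyp'.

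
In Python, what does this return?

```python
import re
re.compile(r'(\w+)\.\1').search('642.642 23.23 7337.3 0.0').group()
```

'642.642'

`\1` has to match the exact text group 1 already captured.
`re.search` scans for the first position where the pattern succeeds.
The match spans [0:7] → '642.642'.
Captured: group 1 = '642'.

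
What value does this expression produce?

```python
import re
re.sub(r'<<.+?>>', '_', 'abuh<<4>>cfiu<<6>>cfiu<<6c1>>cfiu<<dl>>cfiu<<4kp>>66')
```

Because the quantifier is non-greedy, it stops expanding at the earliest point where the rest of the pattern can succeed.
`sub` substitutes '_' at each match site.

'abuh_cfiu_cfiu_cfiu_cfiu_66'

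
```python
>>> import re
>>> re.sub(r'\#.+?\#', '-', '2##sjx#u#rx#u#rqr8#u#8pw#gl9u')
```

'2-u-u-u-gl9u'

Because the quantifier is non-greedy, it stops expanding at the earliest point where the rest of the pattern can succeed.
Matches: at [1:7] → '##sjx#'; at [8:12] → '#rx#'; at [13:19] → '#rqr8#'; at [20:25] → '#8pw#'.
Each match is replaced by '-'.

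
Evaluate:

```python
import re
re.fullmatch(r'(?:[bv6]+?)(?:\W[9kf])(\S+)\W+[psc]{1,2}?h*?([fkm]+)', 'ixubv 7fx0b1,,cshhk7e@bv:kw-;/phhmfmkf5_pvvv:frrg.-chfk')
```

None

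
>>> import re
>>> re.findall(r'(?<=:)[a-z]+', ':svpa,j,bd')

The `(?=…)`/`(?<=…)` assertion just peeks at neighbouring text; it doesn't advance the match position.
Walking the string: at [1:5] → 'svpa'.
Since nothing is captured, `findall` lists the 1 matched substring directly.

['svpa']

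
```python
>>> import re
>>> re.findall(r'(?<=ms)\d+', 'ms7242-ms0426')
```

Because the assertion is zero-width, the text it checks is not consumed and won't appear in the result.
Matches: at [2:6] → '7242'; at [9:13] → '0426'.
No capturing groups, so `findall` returns the 2 full match strings.

['7242', '0426']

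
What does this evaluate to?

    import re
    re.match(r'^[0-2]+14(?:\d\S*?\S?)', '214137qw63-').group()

This matches anchored at the start of the string; then one or more of a character in [0-2], then the literal '14'; then a digit, then zero or more of a non-whitespace character (lazy), then optionally a non-whitespace character (non-capturing group).
`re.match` only tries the pattern at the start of the string.
The match spans [0:5] → '21413'.

'21413'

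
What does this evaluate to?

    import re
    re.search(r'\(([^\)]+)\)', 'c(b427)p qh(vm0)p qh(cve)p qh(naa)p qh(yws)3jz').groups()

The match spans [1:7] → '(b427)'.
Captured: group 1 = 'b427'.

('b427',)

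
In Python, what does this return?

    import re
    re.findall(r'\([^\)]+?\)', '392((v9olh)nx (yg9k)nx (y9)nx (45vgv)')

No capturing groups, so `findall` returns the 4 full match strings.

['((v9olh)', '(yg9k)', '(y9)', '(45vgv)']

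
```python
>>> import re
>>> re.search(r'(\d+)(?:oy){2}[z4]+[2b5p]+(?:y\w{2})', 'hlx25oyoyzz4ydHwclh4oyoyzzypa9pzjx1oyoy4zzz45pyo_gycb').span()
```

(34, 49)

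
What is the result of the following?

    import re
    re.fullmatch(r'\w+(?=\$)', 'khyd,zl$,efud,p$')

None

The positive lookaround only admits positions where the adjacent text matches; those characters stay outside the span.
`re.fullmatch` is like wrapping the pattern in `^…$` (in single-line mode).
Here the string isn't matched end-to-end, so the call returns None.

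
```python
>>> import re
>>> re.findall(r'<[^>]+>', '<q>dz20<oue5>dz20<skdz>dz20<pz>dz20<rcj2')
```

['<q>', '<oue5>', '<skdz>', '<pz>']

Since nothing is captured, `findall` lists the 4 matched substrings directly.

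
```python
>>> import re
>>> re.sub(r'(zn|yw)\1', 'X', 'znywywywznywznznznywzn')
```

'znXywznywXznywzn'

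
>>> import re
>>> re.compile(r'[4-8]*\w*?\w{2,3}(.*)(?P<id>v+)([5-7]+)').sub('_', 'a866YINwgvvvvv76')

This matches zero or more of a character in [4-8], then zero or more of a word character (lazy), then 2 to 3 of a word character; then zero or more of any character (captured); then one or more of a literal 'v' (captured as 'id'); then one or more of a character in [5-7] (captured).
Matches: at [0:16] → 'a866YINwgvvvvv76'.
`sub` substitutes '_' at each match site.

'_'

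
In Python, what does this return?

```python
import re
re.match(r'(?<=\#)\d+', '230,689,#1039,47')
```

Because the assertion is zero-width, the text it checks is not consumed and won't appear in the result.
`match` is anchored at position 0; if the pattern doesn't fit there, it returns None.
Here the string doesn't start with a match, so the call returns None.

None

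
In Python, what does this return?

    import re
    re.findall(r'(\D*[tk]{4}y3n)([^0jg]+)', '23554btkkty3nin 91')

Pattern: zero or more of a non-digit, then exactly 4 of one of [tk], then the literal 'y3n' (captured); then one or more of any character except [0jg] (captured).
Scanning left to right: at [5:18] match 'btkkty3nin 91', groups = ('btkkty3n', 'in 91').
With 2 capturing groups, `findall` returns a 2-tuple per match.

[('btkkty3n', 'in 91')]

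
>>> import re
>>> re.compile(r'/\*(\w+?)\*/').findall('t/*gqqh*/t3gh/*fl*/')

['gqqh', 'fl']

Walking the string: at [1:9] match '/*gqqh*/', group 1 = 'gqqh'; at [13:19] match '/*fl*/', group 1 = 'fl'.
With a single group, `findall` returns only what that group captured — 2 items.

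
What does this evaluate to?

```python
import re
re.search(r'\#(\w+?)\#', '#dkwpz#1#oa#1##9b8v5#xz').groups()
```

The match spans [0:7] → '#dkwpz#'.
Captured: group 1 = 'dkwpz'.

('dkwpz',)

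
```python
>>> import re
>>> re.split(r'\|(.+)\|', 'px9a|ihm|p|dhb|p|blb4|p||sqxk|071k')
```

Matches to split on: at [4:30] → '|ihm|p|dhb|p|blb4|p||sqxk|'.
`re.split` interleaves the captured-group text with the surrounding fragments.

['px9a', 'ihm|p|dhb|p|blb4|p||sqxk', '071k']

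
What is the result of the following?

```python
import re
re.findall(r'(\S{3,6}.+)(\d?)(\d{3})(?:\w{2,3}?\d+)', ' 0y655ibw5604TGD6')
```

[('0y655ibw5', '', '604')]

This matches 3 to 6 of a non-whitespace character, then one or more of any character (captured); then optionally a digit (captured); then exactly 3 of a digit (captured); then 2 to 3 of a word character (lazy), then one or more of a digit (non-capturing group).
Walking the string: at [1:17] match '0y655ibw5604TGD6', groups = ('0y655ibw5', '', '604').
With 3 capturing groups, `findall` returns a 3-tuple per match.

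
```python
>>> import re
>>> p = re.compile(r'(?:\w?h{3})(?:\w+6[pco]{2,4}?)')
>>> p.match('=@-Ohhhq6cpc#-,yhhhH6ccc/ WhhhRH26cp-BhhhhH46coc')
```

None

Pattern: optionally a word character, then exactly 3 of the literal 'h' (non-capturing group); then one or more of a word character, then a literal '6', then 2 to 4 of one of [pco] (lazy) (non-capturing group).
`re.match` only tries the pattern at the start of the string.
Here position 0 doesn't satisfy it, so the call returns None.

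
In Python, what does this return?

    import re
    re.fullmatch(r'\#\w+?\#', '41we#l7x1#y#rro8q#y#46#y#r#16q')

None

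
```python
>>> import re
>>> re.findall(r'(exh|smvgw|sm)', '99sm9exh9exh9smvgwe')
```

['sm', 'exh', 'exh', 'smvgw']

`|` is ordered: at each position the engine commits to the first alternative that works.
Walking the string: at [2:4] match 'sm', group 1 = 'sm'; at [5:8] match 'exh', group 1 = 'exh'; at [9:12] match 'exh', group 1 = 'exh'; at [13:18] match 'smvgw', group 1 = 'smvgw'.
`findall` collects group 1 from each match (4 total).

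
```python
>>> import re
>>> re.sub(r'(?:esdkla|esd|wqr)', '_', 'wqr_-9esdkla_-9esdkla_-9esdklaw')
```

'__-9__-9__-9_w'

Alternation tries branches left to right and keeps the first one that lets the overall match succeed at that position.
Every occurrence is swapped for '_'.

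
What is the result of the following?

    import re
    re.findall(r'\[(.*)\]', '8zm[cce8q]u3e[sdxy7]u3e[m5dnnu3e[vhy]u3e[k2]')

['cce8q]u3e[sdxy7]u3e[m5dnnu3e[vhy]u3e[k2']

Walking the string: at [3:44] match '[cce8q]u3e[sdxy7]u3e[m5dnnu3e[vhy]u3e[k2]', group 1 = 'cce8q]u3e[sdxy7]u3e[m5dnnu3e[vhy]u3e[k2'.
`findall` collects group 1 from the one match (1 total).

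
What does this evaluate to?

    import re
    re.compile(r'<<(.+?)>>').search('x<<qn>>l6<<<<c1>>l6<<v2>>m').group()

With the lazy modifier that quantifier settles for the fewest repetitions that let the rest of the pattern succeed (the atoms after it are unaffected and can still be greedy).
`re.search` scans for the first position where the pattern succeeds.
The match spans [1:7] → '<<qn>>'.
Captured: group 1 = 'qn'.

'<<qn>>'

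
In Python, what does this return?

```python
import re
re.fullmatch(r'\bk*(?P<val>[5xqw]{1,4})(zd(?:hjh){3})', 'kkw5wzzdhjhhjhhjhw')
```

This matches a word boundary (`\b`, zero-width); then zero or more of a literal 'k'; then 1 to 4 of one of [5xqw] (captured as 'val'); then the literal 'zd', then the literal 'hjh' repeated 3 times (captured).
`fullmatch` succeeds only if the pattern covers the string from start to end.
Here the pattern can't cover the whole string, so the call returns None.

None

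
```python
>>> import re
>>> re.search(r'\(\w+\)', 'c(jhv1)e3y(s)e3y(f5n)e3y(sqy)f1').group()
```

'(jhv1)'

The match spans [1:7] → '(jhv1)'.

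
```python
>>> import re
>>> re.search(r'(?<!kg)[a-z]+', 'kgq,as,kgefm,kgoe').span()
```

(0, 3)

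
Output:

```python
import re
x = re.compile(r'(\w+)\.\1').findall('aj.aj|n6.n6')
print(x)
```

['aj', 'n6']

After group 1 captures some text, `\1` only succeeds where that same text appears again.
`findall` collects group 1 from each match (2 total).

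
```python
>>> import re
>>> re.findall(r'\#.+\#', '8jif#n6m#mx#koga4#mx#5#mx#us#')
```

Walking the string: at [4:29] → '#n6m#mx#koga4#mx#5#mx#us#'.
No capturing groups, so `findall` returns the 1 full match string.

['#n6m#mx#koga4#mx#5#mx#us#']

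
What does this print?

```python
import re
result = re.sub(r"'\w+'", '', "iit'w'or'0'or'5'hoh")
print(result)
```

iitororhoh

Matches: at [3:6] → "'w'"; at [8:11] → "'0'"; at [13:16] → "'5'".
Every occurrence is swapped for ''.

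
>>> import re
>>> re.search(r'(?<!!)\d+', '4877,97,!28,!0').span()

A negative assertion filters positions out without eating any characters.
Unlike `match`, `search` isn't anchored — it looks for the pattern anywhere in the string.
The match spans [0:4] → '4877'.

(0, 4)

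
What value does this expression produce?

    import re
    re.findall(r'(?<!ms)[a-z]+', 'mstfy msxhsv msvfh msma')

['mstfy', 'msxhsv', 'msvfh', 'msma']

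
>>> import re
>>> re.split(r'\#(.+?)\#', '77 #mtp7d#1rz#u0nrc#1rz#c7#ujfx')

['77 ', 'mtp7d', '1rz', 'u0nrc', '1rz', 'c7', 'ujfx']

Matches to split on: at [3:10] → '#mtp7d#'; at [13:20] → '#u0nrc#'; at [23:27] → '#c7#'.
Because the pattern has a capturing group, `split` also inserts each captured text between the pieces.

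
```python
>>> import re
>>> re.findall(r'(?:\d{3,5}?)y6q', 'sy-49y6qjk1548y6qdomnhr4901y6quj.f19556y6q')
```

['1548y6q', '4901y6q', '19556y6q']

The pattern matches 3 to 5 of a digit (lazy) (non-capturing group); then the literal 'y', then the literal '6q'.
Matches: at [10:17] → '1548y6q'; at [23:30] → '4901y6q'; at [34:42] → '19556y6q'.
With no groups in the pattern, `findall` gives back each whole match — 3 here.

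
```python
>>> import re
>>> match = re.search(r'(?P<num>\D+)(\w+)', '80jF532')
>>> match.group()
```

'jF532'

This matches one or more of a non-digit (captured as 'num'); then one or more of a word character (captured).
The match spans [2:7] → 'jF532'.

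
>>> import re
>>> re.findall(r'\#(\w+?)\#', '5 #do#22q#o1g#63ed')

Scanning left to right: at [2:6] match '#do#', group 1 = 'do'; at [9:14] match '#o1g#', group 1 = 'o1g'.
Because there's exactly one group, `findall` drops the full match and keeps group 1 from each hit.

['do', 'o1g']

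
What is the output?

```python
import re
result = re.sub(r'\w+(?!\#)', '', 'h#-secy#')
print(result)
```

A negative assertion filters positions out without eating any characters.
Every occurrence is swapped for ''.

h#-y#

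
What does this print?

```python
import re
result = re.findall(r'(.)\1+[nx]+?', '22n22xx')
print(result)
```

After group 1 captures some text, `\1` only succeeds where that same text appears again.
`findall` collects group 1 from each match (2 total).

['2', '2']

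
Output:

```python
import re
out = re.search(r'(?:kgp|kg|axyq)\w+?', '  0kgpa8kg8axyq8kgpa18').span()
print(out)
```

(3, 7)

Alternation isn't longest-match — the leftmost alternative that fits at this position is chosen.
The match spans [3:7] → 'kgpa'.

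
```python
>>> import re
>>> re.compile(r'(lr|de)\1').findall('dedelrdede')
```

A backreference is literal: `\1` must see the identical characters the first group matched.
Matches: at [0:4] match 'dede', group 1 = 'de'; at [6:10] match 'dede', group 1 = 'de'.
`findall` collects group 1 from each match (2 total).

['de', 'de']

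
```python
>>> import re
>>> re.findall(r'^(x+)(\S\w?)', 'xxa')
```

[('xx', 'a')]

With 2 capturing groups, `findall` returns a 2-tuple per match.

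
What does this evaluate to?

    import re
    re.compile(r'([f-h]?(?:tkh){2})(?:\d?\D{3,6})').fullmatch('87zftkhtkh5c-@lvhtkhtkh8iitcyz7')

None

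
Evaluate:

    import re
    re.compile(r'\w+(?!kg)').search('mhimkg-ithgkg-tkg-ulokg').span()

(0, 6)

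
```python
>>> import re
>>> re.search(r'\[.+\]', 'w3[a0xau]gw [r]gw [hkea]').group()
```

'[a0xau]gw [r]gw [hkea]'

The match spans [2:24] → '[a0xau]gw [r]gw [hkea]'.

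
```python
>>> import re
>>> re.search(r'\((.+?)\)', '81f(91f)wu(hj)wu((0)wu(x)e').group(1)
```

'91f'

With the lazy modifier that quantifier settles for the fewest repetitions that let the rest of the pattern succeed (the atoms after it are unaffected and can still be greedy).
`search` walks the string left to right and returns the first match it finds.
The match spans [3:8] → '(91f)'.
Captured: group 1 = '91f'.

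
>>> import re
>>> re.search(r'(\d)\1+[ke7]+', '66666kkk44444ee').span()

After group 1 captures some text, `\1` only succeeds where that same text appears again.
`re.search` scans for the first position where the pattern succeeds.
The match spans [0:8] → '66666kkk'.
Captured: group 1 = '6'.

(0, 8)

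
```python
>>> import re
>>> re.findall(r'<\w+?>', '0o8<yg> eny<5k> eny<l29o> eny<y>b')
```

['<yg>', '<5k>', '<l29o>', '<y>']

Walking the string: at [3:7] → '<yg>'; at [11:15] → '<5k>'; at [19:25] → '<l29o>'; at [29:32] → '<y>'.
Since nothing is captured, `findall` lists the 4 matched substrings directly.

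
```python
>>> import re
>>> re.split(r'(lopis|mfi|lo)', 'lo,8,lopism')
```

Branches in `(...|...)` are attempted left-to-right; the first branch that allows the whole pattern to succeed is taken.
Matches to split on: at [0:2] → 'lo'; at [5:10] → 'lopis'.
Because the pattern has a capturing group, `split` also inserts each captured text between the pieces.

['', 'lo', ',8,', 'lopis', 'm']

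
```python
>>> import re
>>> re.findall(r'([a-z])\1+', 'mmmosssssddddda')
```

['m', 's', 'd']

`\1` has to match the exact text group 1 already captured.
Walking the string: at [0:3] match 'mmm', group 1 = 'm'; at [4:9] match 'sssss', group 1 = 's'; at [9:14] match 'ddddd', group 1 = 'd'.
With a single group, `findall` returns only what that group captured — 3 items.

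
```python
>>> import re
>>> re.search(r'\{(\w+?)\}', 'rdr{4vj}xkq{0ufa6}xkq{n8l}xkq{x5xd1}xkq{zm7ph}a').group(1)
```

`re.search` scans for the first position where the pattern succeeds.
The match spans [3:8] → '{4vj}'.
Captured: group 1 = '4vj'.

'4vj'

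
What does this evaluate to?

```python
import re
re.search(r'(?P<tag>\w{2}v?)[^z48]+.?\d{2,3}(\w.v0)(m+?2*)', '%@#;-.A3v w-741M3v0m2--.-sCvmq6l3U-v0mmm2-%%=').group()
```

'A3v w-741M3v0m2'

The pattern matches exactly 2 of a word character, then optionally the literal 'v' (captured as 'tag'); then one or more of any character except [z48], then optionally any character, then 2 to 3 of a digit; then a word character, then any character, then the literal 'v0' (captured); then one or more of the literal 'm' (lazy), then zero or more of a literal '2' (captured).
`search` walks the string left to right and returns the first match it finds.
The match spans [6:21] → 'A3v w-741M3v0m2'.
Captured: group 1 = 'A3v', group 2 = 'M3v0', group 3 = 'm2'.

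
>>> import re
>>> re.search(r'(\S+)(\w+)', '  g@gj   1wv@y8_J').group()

'g@gj'

This matches one or more of a non-whitespace character (captured); then one or more of a word character (captured).
The match spans [2:6] → 'g@gj'.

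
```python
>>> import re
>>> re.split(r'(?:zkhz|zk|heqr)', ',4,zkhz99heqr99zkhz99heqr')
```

Alternation tries branches left to right and keeps the first one that lets the overall match succeed at that position.
Matches to split on: at [3:7] → 'zkhz'; at [9:13] → 'heqr'; at [15:19] → 'zkhz'; at [21:25] → 'heqr'.
`split` removes every match and returns the 5 fragments in between.

[',4,', '99', '99', '99', '']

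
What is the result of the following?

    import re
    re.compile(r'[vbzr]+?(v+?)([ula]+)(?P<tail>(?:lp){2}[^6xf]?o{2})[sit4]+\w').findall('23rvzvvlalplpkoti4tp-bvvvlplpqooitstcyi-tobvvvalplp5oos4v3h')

Pattern: one or more of one of [vbzr] (lazy); then one or more of a literal 'v' (lazy) (captured); then one or more of one of [ula] (captured); then the literal 'lp' repeated 2 times, then optionally any character except [6xf], then exactly 2 of a literal 'o' (captured as 'tail'); then one or more of one of [sit4], then a word character.
Walking the string: at [42:57] match 'bvvvalplp5oos4v', groups = ('vvv', 'a', 'lplp5oo').
`findall` packs the 3 group values into a tuple for every match.

[('vvv', 'a', 'lplp5oo')]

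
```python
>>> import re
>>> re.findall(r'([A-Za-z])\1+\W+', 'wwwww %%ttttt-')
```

The backreference `\1` re-matches whatever the first group consumed, character for character.
`findall` collects group 1 from each match (2 total).

['w', 't']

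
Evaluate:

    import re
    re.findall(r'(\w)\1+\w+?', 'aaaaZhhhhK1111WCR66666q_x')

['a', 'h', '1', '6']

After group 1 captures some text, `\1` only succeeds where that same text appears again.
Matches: at [0:5] match 'aaaaZ', group 1 = 'a'; at [5:10] match 'hhhhK', group 1 = 'h'; at [10:15] match '1111W', group 1 = '1'; at [17:23] match '66666q', group 1 = '6'.
With a single group, `findall` returns only what that group captured — 4 items.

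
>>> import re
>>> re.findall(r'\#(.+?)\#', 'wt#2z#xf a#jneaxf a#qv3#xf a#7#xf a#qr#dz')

['2z', 'jneaxf a', 'xf a', 'xf a']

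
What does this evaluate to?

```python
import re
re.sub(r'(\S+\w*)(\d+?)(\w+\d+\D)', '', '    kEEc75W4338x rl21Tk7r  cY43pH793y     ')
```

Pattern: one or more of a non-whitespace character, then zero or more of a word character (captured); then one or more of a digit (lazy) (captured); then one or more of a word character, then one or more of a digit, then a non-digit (captured).
Matches: at [4:16] → 'kEEc75W4338x'; at [17:25] → 'rl21Tk7r'; at [27:37] → 'cY43pH793y'.
`sub` substitutes '' at each match site.

'            '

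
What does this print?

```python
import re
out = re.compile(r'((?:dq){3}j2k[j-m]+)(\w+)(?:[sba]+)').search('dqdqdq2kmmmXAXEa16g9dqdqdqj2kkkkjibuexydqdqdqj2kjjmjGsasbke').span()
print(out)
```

(20, 57)

The match spans [20:57] → 'dqdqdqj2kkkkjibuexydqdqdqj2kjjmjGsasb'.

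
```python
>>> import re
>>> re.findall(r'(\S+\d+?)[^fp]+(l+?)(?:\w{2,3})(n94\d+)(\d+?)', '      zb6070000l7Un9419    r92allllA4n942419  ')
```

The pattern matches one or more of a non-whitespace character, then one or more of a digit (lazy) (captured); then one or more of any character except [fp]; then one or more of a literal 'l' (lazy) (captured); then 2 to 3 of a word character (non-capturing group); then the literal 'n94', then one or more of a digit (captured); then one or more of a digit (lazy) (captured).
Walking the string: at [6:44] match 'zb6070000l7Un9419    r92allllA4n942419', groups = ('zb6070000l7Un9419', 'l', 'n94241', '9').
`findall` packs the 4 group values into a tuple for every match.

[('zb6070000l7Un9419', 'l', 'n94241', '9')]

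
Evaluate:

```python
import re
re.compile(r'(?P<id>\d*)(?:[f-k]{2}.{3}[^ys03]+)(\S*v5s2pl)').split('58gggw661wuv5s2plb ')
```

['', '58', 'v5s2pl', 'b ']

The group in the pattern means `split` returns the separators' captures alongside the pieces.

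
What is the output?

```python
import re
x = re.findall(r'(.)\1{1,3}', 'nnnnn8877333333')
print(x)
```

['n', '8', '7', '3', '3']

The backreference `\1` re-matches whatever the first group consumed, character for character.
Scanning left to right: at [0:4] match 'nnnn', group 1 = 'n'; at [5:7] match '88', group 1 = '8'; at [7:9] match '77', group 1 = '7'; at [9:13] match '3333', group 1 = '3'; at [13:15] match '33', group 1 = '3'.
With a single group, `findall` returns only what that group captured — 5 items.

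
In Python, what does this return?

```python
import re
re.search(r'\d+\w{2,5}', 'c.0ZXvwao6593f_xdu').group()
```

The match spans [2:8] → '0ZXvwa'.

'0ZXvwa'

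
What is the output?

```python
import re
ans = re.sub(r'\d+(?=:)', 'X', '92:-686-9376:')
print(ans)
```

X:-686-X:

Lookahead/lookbehind check context without consuming it, so the matched span excludes the asserted characters.
`sub` substitutes 'X' at each match site.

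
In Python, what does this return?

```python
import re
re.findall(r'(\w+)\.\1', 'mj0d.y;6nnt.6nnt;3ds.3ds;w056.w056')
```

['6nnt', '3ds', 'w056']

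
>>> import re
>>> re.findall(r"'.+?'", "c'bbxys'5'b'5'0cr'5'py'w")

With the lazy modifier that quantifier settles for the fewest repetitions that let the rest of the pattern succeed (the atoms after it are unaffected and can still be greedy).
No capturing groups, so `findall` returns the 4 full match strings.

["'bbxys'", "'b'", "'0cr'", "'py'"]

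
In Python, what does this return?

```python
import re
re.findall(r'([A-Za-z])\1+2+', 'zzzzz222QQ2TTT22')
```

`\1` is not a pattern — it's the concrete string captured by group 1, re-applied verbatim.
Scanning left to right: at [0:8] match 'zzzzz222', group 1 = 'z'; at [8:11] match 'QQ2', group 1 = 'Q'; at [11:16] match 'TTT22', group 1 = 'T'.
With a single group, `findall` returns only what that group captured — 3 items.

['z', 'Q', 'T']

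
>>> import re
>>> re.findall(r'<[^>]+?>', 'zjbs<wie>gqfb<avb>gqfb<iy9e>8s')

['<wie>', '<avb>', '<iy9e>']

Matches: at [4:9] → '<wie>'; at [13:18] → '<avb>'; at [22:28] → '<iy9e>'.
Since nothing is captured, `findall` lists the 3 matched substrings directly.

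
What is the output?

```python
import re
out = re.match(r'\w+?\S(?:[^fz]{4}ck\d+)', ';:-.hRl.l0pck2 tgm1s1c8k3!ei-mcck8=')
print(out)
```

None

This matches one or more of a word character (lazy), then a non-whitespace character; then exactly 4 of any character except [fz], then the literal 'ck', then one or more of a digit (non-capturing group).
`re.match` only tries the pattern at the start of the string.
Here the pattern fails at index 0, so the call returns None.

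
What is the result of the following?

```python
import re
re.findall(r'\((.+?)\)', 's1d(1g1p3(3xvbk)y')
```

['1g1p3(3xvbk']

Scanning left to right: at [3:16] match '(1g1p3(3xvbk)', group 1 = '1g1p3(3xvbk'.
With a single group, `findall` returns only what that group captured — 1 item.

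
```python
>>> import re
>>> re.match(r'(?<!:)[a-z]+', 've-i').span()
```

(0, 2)

`re.match` won't scan ahead — the pattern has to work from the very first character.
The match spans [0:2] → 've'.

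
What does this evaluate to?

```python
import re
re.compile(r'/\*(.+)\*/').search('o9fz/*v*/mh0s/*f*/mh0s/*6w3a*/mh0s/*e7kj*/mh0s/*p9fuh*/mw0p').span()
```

(4, 55)

The match spans [4:55] → '/*v*/mh0s/*f*/mh0s/*6w3a*/mh0s/*e7kj*/mh0s/*p9fuh*/'.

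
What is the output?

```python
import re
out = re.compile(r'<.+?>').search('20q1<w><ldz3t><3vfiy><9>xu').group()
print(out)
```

`search` walks the string left to right and returns the first match it finds.
The match spans [4:7] → '<w>'.

<w>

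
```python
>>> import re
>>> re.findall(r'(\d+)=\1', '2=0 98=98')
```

['98']

`\1` is not a pattern — it's the concrete string captured by group 1, re-applied verbatim.
Walking the string: at [4:9] match '98=98', group 1 = '98'.
Because there's exactly one group, `findall` drops the full match and keeps group 1 from the one hit.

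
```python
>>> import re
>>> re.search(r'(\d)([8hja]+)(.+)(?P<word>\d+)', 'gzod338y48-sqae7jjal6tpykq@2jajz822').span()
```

Pattern: a digit (captured); then one or more of one of [8hja] (captured); then one or more of any character (captured); then one or more of a digit (captured as 'word').
`re.search` scans for the first position where the pattern succeeds.
The match spans [5:35] → '38y48-sqae7jjal6tpykq@2jajz822'.
Captured: group 1 = '3', group 2 = '8', group 3 = 'y48-sqae7jjal6tpykq@2jajz82', group 4 = '2'.

(5, 35)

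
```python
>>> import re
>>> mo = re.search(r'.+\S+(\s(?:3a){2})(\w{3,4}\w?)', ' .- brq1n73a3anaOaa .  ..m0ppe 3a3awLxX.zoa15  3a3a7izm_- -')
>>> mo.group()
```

' .- brq1n73a3anaOaa .  ..m0ppe 3a3awLxX'

This matches one or more of any character; then one or more of a non-whitespace character; then whitespace, then the literal '3a' repeated 2 times (captured); then 3 to 4 of a word character, then optionally a word character (captured).
`re.search` tries every starting position until one works.
The match spans [0:39] → ' .- brq1n73a3anaOaa .  ..m0ppe 3a3awLxX'.
Captured: group 1 = ' 3a3a', group 2 = 'wLxX'.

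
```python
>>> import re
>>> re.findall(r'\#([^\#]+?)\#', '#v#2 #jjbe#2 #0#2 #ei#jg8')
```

Because there's exactly one group, `findall` drops the full match and keeps group 1 from each hit.

['v', 'jjbe', '0', 'ei']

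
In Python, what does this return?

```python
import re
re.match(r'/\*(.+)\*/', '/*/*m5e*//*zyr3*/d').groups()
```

('/*m5e*//*zyr3',)

The match spans [0:17] → '/*/*m5e*//*zyr3*/'.
Captured: group 1 = '/*m5e*//*zyr3'.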